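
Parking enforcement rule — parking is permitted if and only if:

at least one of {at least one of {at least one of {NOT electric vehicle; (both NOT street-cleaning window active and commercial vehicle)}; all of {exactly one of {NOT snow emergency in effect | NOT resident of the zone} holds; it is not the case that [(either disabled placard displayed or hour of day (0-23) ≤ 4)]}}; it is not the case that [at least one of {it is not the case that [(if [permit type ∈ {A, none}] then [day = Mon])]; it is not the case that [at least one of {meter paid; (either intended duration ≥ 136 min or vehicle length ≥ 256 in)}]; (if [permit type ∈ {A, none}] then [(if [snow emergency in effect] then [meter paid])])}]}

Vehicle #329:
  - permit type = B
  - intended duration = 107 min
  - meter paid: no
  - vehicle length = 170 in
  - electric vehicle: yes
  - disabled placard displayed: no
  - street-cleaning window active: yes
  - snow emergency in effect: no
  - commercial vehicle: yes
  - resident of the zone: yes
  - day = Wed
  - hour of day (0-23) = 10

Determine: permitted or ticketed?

Permitted

Atomic conditions:
  NOT electric vehicle: yes → false
  NOT street-cleaning window active: yes → false
  commercial vehicle: yes → true
  NOT snow emergency in effect: no → true
  NOT resident of the zone: yes → false
  disabled placard displayed: no → false
  hour of day (0-23) ≤ 4: 10 ≤ 4 is false
  permit type ∈ {A, none}: B is not in the set → false
  day = Mon: Wed == Mon is false
  meter paid: no → false
  intended duration ≥ 136 min: 107 ≥ 136 is false
  vehicle length ≥ 256 in: 170 ≥ 256 is false
  snow emergency in effect: no → false
Combine:
[1.1.2] false AND true = false
[1.1] false OR false = false
[1.2.1] exactly-one(true, false) = true
[1.2.2.1] false OR false = false
[1.2.2] NOT false = true
[1.2] true AND true = true
[1] false OR true = true
[2.1.1.1] false → false (antecedent false ⇒ implication holds) = true
[2.1.1] NOT true = false
[2.1.2.1.2] false OR false = false
[2.1.2.1] false OR false = false
[2.1.2] NOT false = true
[2.1.3.2] false → false (antecedent false ⇒ implication holds) = true
[2.1.3] false → true (antecedent false ⇒ implication holds) = true
[2.1] false OR true OR true = true
[2] NOT true = false
[root] true OR false = true
Overall: true → permitted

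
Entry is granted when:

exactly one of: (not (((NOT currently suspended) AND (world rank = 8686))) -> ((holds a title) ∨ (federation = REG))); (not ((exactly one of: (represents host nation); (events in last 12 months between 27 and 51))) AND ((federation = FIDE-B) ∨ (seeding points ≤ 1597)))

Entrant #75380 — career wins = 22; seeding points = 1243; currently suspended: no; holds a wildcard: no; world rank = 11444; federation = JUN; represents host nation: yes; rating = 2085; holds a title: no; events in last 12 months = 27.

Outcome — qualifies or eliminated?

Atomic conditions:
  NOT currently suspended: no → true
  world rank = 8686: 11444 == 8686 is false
  holds a title: no → false
  federation = REG: JUN == REG is false
  represents host nation: yes → true
  events in last 12 months between 27 and 51: 27 in [27, 51] is true
  federation = FIDE-B: JUN == FIDE-B is false
  seeding points ≤ 1597: 1243 ≤ 1597 is true
Combine:
[1.1.1] true AND false = false
[1.1] NOT false = true
[1.2] false OR false = false
[1] true → false = false
[2.1.1] exactly-one(true, true) = false
[2.1] NOT false = true
[2.2] false OR true = true
[2] true AND true = true
[root] exactly-one(false, true) = true
Overall: true → qualifies

Qualifies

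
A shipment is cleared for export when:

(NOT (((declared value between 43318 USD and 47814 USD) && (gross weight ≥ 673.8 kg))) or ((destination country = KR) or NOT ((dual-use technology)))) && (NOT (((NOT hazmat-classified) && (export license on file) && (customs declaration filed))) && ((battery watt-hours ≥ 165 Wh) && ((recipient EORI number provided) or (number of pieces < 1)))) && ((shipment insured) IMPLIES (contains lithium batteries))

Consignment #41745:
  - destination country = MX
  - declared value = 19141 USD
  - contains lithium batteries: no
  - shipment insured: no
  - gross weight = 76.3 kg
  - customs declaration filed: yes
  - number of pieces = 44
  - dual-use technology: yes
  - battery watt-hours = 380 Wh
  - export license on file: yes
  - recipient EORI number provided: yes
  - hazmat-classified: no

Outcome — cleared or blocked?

Atomic conditions:
  declared value between 43318 USD and 47814 USD: 19141 in [43318, 47814] is false
  gross weight ≥ 673.8 kg: 76.3 ≥ 673.8 is false
  destination country = KR: MX == KR is false
  dual-use technology: yes → true
  NOT hazmat-classified: no → true
  export license on file: yes → true
  customs declaration filed: yes → true
  battery watt-hours ≥ 165 Wh: 380 ≥ 165 is true
  recipient EORI number provided: yes → true
  number of pieces < 1: 44 < 1 is false
  shipment insured: no → false
  contains lithium batteries: no → false
Combine:
[1.1.1] false AND false = false
[1.1] NOT false = true
[1.2.2] NOT true = false
[1.2] false OR false = false
[1] true OR false = true
[2.1.1] true AND true AND true = true
[2.1] NOT true = false
[2.2.2] true OR false = true
[2.2] true AND true = true
[2] false AND true = false
[3] false → false (antecedent false ⇒ implication holds) = true
[root] true AND false AND true = false
Overall: false → blocked

Blocked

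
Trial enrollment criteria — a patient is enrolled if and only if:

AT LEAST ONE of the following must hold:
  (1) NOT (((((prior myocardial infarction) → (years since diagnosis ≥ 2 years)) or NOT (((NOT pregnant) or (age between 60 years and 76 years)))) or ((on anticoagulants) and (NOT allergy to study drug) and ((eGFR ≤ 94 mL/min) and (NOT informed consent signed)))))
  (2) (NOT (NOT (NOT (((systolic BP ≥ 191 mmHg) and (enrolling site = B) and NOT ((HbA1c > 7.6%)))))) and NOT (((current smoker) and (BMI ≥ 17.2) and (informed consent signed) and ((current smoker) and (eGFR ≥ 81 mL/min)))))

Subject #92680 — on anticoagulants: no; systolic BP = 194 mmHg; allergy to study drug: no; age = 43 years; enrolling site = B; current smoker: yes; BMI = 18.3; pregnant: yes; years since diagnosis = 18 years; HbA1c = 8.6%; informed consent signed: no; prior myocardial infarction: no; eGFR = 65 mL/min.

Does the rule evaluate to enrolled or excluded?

Enrolled

Atomic conditions:
  prior myocardial infarction: no → false
  years since diagnosis ≥ 2 years: 18 ≥ 2 is true
  NOT pregnant: yes → false
  age between 60 years and 76 years: 43 in [60, 76] is false
  on anticoagulants: no → false
  NOT allergy to study drug: no → true
  eGFR ≤ 94 mL/min: 65 ≤ 94 is true
  NOT informed consent signed: no → true
  systolic BP ≥ 191 mmHg: 194 ≥ 191 is true
  enrolling site = B: B == B is true
  HbA1c > 7.6%: 8.6 > 7.6 is true
  current smoker: yes → true
  BMI ≥ 17.2: 18.3 ≥ 17.2 is true
  informed consent signed: no → false
  eGFR ≥ 81 mL/min: 65 ≥ 81 is false
Combine:
[1.1.1.1] false → true (antecedent false ⇒ implication holds) = true
[1.1.1.2.1] false OR false = false
[1.1.1.2] NOT false = true
[1.1.1] true OR true = true
[1.1.2.3] true AND true = true
[1.1.2] false AND true AND true = false
[1.1] true OR false = true
[1] NOT true = false
[2.1.1.1.1.3] NOT true = false
[2.1.1.1.1] true AND true AND false = false
[2.1.1.1] NOT false = true
[2.1.1] NOT true = false
[2.1] NOT false = true
[2.2.1.4] true AND false = false
[2.2.1] true AND true AND false AND false = false
[2.2] NOT false = true
[2] true AND true = true
[root] false OR true = true
Overall: true → enrolled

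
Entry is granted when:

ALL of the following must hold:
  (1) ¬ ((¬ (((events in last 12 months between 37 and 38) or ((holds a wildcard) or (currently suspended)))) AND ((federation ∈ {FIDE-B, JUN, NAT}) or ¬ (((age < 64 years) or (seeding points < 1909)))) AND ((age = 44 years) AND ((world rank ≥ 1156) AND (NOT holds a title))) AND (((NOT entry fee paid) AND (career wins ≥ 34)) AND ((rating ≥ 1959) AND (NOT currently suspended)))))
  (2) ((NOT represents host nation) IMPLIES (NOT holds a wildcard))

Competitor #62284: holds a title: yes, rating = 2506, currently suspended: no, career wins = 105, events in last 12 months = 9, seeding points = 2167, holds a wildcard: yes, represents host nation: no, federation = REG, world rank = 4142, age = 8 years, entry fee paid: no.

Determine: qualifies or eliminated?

Eliminated

Atomic conditions:
  events in last 12 months between 37 and 38: 9 in [37, 38] is false
  holds a wildcard: yes → true
  currently suspended: no → false
  federation ∈ {FIDE-B, JUN, NAT}: REG is not in the set → false
  age < 64 years: 8 < 64 is true
  seeding points < 1909: 2167 < 1909 is false
  age = 44 years: 8 == 44 is false
  world rank ≥ 1156: 4142 ≥ 1156 is true
  NOT holds a title: yes → false
  NOT entry fee paid: no → true
  career wins ≥ 34: 105 ≥ 34 is true
  rating ≥ 1959: 2506 ≥ 1959 is true
  NOT currently suspended: no → true
  NOT represents host nation: no → true
  NOT holds a wildcard: yes → false
Combine:
[1.1.1.1.2] true OR false = true
[1.1.1.1] false OR true = true
[1.1.1] NOT true = false
[1.1.2.2.1] true OR false = true
[1.1.2.2] NOT true = false
[1.1.2] false OR false = false
[1.1.3.2] true AND false = false
[1.1.3] false AND false = false
[1.1.4.1] true AND true = true
[1.1.4.2] true AND true = true
[1.1.4] true AND true = true
[1.1] false AND false AND false AND true = false
[1] NOT false = true
[2] true → false = false
[root] true AND false = false
Overall: false → eliminated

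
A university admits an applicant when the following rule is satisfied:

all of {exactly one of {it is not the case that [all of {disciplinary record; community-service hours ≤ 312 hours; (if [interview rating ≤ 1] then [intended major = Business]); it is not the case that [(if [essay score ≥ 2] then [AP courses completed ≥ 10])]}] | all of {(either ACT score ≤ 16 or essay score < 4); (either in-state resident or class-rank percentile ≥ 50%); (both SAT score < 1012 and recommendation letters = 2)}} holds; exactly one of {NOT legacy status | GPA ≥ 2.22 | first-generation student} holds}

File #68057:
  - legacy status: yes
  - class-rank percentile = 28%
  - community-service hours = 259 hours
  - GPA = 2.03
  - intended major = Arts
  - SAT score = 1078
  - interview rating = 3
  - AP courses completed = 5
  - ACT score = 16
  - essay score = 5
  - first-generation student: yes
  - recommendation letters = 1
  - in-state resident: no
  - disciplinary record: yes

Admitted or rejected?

Rejected

Atomic conditions:
  disciplinary record: yes → true
  community-service hours ≤ 312 hours: 259 ≤ 312 is true
  interview rating ≤ 1: 3 ≤ 1 is false
  intended major = Business: Arts == Business is false
  essay score ≥ 2: 5 ≥ 2 is true
  AP courses completed ≥ 10: 5 ≥ 10 is false
  ACT score ≤ 16: 16 ≤ 16 is true
  essay score < 4: 5 < 4 is false
  in-state resident: no → false
  class-rank percentile ≥ 50%: 28 ≥ 50 is false
  SAT score < 1012: 1078 < 1012 is false
  recommendation letters = 2: 1 == 2 is false
  NOT legacy status: yes → false
  GPA ≥ 2.22: 2.03 ≥ 2.22 is false
  first-generation student: yes → true
Combine:
[1.1.1.3] false → false (antecedent false ⇒ implication holds) = true
[1.1.1.4.1] true → false = false
[1.1.1.4] NOT false = true
[1.1.1] true AND true AND true AND true = true
[1.1] NOT true = false
[1.2.1] true OR false = true
[1.2.2] false OR false = false
[1.2.3] false AND false = false
[1.2] true AND false AND false = false
[1] exactly-one(false, false) = false
[2] exactly-one(false, false, true) = true
[root] false AND true = false
Overall: false → rejected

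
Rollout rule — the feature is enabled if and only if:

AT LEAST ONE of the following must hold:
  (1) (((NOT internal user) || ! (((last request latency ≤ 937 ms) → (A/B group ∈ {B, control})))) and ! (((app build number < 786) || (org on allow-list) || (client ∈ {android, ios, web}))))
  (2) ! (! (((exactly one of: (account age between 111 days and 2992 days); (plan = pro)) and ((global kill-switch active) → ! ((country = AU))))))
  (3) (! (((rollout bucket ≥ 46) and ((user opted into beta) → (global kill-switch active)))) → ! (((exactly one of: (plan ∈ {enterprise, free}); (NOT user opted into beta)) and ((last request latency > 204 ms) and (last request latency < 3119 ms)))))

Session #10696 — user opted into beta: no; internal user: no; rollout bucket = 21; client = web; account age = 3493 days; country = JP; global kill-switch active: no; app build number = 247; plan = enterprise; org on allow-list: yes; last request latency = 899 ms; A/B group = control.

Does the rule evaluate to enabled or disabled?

Atomic conditions:
  NOT internal user: no → true
  last request latency ≤ 937 ms: 899 ≤ 937 is true
  A/B group ∈ {B, control}: control is in the set → true
  app build number < 786: 247 < 786 is true
  org on allow-list: yes → true
  client ∈ {android, ios, web}: web is in the set → true
  account age between 111 days and 2992 days: 3493 in [111, 2992] is false
  plan = pro: enterprise == pro is false
  global kill-switch active: no → false
  country = AU: JP == AU is false
  rollout bucket ≥ 46: 21 ≥ 46 is false
  user opted into beta: no → false
  plan ∈ {enterprise, free}: enterprise is in the set → true
  NOT user opted into beta: no → true
  last request latency > 204 ms: 899 > 204 is true
  last request latency < 3119 ms: 899 < 3119 is true
Combine:
[1.1.2.1] true → true = true
[1.1.2] NOT true = false
[1.1] true OR false = true
[1.2.1] true OR true OR true = true
[1.2] NOT true = false
[1] true AND false = false
[2.1.1.1] exactly-one(false, false) = false
[2.1.1.2.2] NOT false = true
[2.1.1.2] false → true (antecedent false ⇒ implication holds) = true
[2.1.1] false AND true = false
[2.1] NOT false = true
[2] NOT true = false
[3.1.1.2] false → false (antecedent false ⇒ implication holds) = true
[3.1.1] false AND true = false
[3.1] NOT false = true
[3.2.1.1] exactly-one(true, true) = false
[3.2.1.2] true AND true = true
[3.2.1] false AND true = false
[3.2] NOT false = true
[3] true → true = true
[root] false OR false OR true = true
Overall: true → enabled

Enabled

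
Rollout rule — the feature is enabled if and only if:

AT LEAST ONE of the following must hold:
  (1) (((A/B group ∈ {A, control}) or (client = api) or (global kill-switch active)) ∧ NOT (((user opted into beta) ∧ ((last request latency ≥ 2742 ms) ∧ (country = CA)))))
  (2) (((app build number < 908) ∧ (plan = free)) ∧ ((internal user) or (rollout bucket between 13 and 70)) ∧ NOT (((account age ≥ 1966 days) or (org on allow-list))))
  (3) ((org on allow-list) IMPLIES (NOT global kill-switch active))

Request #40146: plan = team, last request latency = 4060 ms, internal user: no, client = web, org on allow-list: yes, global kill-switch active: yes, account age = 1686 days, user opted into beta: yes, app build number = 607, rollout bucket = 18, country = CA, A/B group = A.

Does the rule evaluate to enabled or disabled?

Atomic conditions:
  A/B group ∈ {A, control}: A is in the set → true
  client = api: web == api is false
  global kill-switch active: yes → true
  user opted into beta: yes → true
  last request latency ≥ 2742 ms: 4060 ≥ 2742 is true
  country = CA: CA == CA is true
  app build number < 908: 607 < 908 is true
  plan = free: team == free is false
  internal user: no → false
  rollout bucket between 13 and 70: 18 in [13, 70] is true
  account age ≥ 1966 days: 1686 ≥ 1966 is false
  org on allow-list: yes → true
  NOT global kill-switch active: yes → false
Combine:
[1.1] true OR false OR true = true
[1.2.1.2] true AND true = true
[1.2.1] true AND true = true
[1.2] NOT true = false
[1] true AND false = false
[2.1] true AND false = false
[2.2] false OR true = true
[2.3.1] false OR true = true
[2.3] NOT true = false
[2] false AND true AND false = false
[3] true → false = false
[root] false OR false OR false = false
Overall: false → disabled

Disabled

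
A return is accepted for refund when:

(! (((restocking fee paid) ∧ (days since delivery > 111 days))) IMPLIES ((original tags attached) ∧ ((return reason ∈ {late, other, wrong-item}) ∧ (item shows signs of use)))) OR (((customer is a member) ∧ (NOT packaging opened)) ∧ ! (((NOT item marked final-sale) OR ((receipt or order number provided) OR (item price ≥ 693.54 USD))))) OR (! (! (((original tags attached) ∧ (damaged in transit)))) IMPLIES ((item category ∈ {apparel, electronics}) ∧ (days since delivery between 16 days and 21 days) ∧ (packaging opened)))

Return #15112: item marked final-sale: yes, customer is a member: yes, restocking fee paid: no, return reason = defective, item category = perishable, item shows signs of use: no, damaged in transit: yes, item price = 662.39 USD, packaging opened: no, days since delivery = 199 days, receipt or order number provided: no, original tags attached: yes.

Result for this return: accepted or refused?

Atomic conditions:
  restocking fee paid: no → false
  days since delivery > 111 days: 199 > 111 is true
  original tags attached: yes → true
  return reason ∈ {late, other, wrong-item}: defective is not in the set → false
  item shows signs of use: no → false
  customer is a member: yes → true
  NOT packaging opened: no → true
  NOT item marked final-sale: yes → false
  receipt or order number provided: no → false
  item price ≥ 693.54 USD: 662.39 ≥ 693.54 is false
  damaged in transit: yes → true
  item category ∈ {apparel, electronics}: perishable is not in the set → false
  days since delivery between 16 days and 21 days: 199 in [16, 21] is false
  packaging opened: no → false
Combine:
[1.1.1] false AND true = false
[1.1] NOT false = true
[1.2.2] false AND false = false
[1.2] true AND false = false
[1] true → false = false
[2.1] true AND true = true
[2.2.1.2] false OR false = false
[2.2.1] false OR false = false
[2.2] NOT false = true
[2] true AND true = true
[3.1.1.1] true AND true = true
[3.1.1] NOT true = false
[3.1] NOT false = true
[3.2] false AND false AND false = false
[3] true → false = false
[root] false OR true OR false = true
Overall: true → accepted

Accepted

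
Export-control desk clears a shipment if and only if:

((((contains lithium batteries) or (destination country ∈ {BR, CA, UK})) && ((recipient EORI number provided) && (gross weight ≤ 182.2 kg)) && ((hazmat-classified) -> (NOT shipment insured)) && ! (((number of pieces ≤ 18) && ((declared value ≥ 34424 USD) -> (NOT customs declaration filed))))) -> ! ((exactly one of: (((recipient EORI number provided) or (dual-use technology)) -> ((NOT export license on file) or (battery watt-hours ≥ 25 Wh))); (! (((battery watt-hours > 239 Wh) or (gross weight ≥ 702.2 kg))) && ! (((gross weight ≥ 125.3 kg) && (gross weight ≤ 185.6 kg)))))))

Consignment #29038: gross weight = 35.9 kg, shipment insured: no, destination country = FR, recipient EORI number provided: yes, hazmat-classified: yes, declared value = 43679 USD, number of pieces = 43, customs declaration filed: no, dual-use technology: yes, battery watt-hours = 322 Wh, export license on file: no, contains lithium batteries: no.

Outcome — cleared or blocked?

Atomic conditions:
  contains lithium batteries: no → false
  destination country ∈ {BR, CA, UK}: FR is not in the set → false
  recipient EORI number provided: yes → true
  gross weight ≤ 182.2 kg: 35.9 ≤ 182.2 is true
  hazmat-classified: yes → true
  NOT shipment insured: no → true
  number of pieces ≤ 18: 43 ≤ 18 is false
  declared value ≥ 34424 USD: 43679 ≥ 34424 is true
  NOT customs declaration filed: no → true
  dual-use technology: yes → true
  NOT export license on file: no → true
  battery watt-hours ≥ 25 Wh: 322 ≥ 25 is true
  battery watt-hours > 239 Wh: 322 > 239 is true
  gross weight ≥ 702.2 kg: 35.9 ≥ 702.2 is false
  gross weight ≥ 125.3 kg: 35.9 ≥ 125.3 is false
  gross weight ≤ 185.6 kg: 35.9 ≤ 185.6 is true
Combine:
[1.1] false OR false = false
[1.2] true AND true = true
[1.3] true → true = true
[1.4.1.2] true → true = true
[1.4.1] false AND true = false
[1.4] NOT false = true
[1] false AND true AND true AND true = false
[2.1.1.1] true OR true = true
[2.1.1.2] true OR true = true
[2.1.1] true → true = true
[2.1.2.1.1] true OR false = true
[2.1.2.1] NOT true = false
[2.1.2.2.1] false AND true = false
[2.1.2.2] NOT false = true
[2.1.2] false AND true = false
[2.1] exactly-one(true, false) = true
[2] NOT true = false
[root] false → false (antecedent false ⇒ implication holds) = true
Overall: true → cleared

Cleared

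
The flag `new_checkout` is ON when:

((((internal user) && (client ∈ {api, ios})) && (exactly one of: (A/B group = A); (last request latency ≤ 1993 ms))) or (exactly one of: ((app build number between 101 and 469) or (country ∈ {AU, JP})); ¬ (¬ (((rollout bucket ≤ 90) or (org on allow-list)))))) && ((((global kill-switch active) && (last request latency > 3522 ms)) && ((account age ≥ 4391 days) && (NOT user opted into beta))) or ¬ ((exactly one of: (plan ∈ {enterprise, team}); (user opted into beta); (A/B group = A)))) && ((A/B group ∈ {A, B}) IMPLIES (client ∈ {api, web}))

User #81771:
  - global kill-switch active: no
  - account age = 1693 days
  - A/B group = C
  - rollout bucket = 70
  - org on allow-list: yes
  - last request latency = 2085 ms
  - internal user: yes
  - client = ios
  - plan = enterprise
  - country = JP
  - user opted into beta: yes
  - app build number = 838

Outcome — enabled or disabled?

Disabled

Atomic conditions:
  internal user: yes → true
  client ∈ {api, ios}: ios is in the set → true
  A/B group = A: C == A is false
  last request latency ≤ 1993 ms: 2085 ≤ 1993 is false
  app build number between 101 and 469: 838 in [101, 469] is false
  country ∈ {AU, JP}: JP is in the set → true
  rollout bucket ≤ 90: 70 ≤ 90 is true
  org on allow-list: yes → true
  global kill-switch active: no → false
  last request latency > 3522 ms: 2085 > 3522 is false
  account age ≥ 4391 days: 1693 ≥ 4391 is false
  NOT user opted into beta: yes → false
  plan ∈ {enterprise, team}: enterprise is in the set → true
  user opted into beta: yes → true
  A/B group ∈ {A, B}: C is not in the set → false
  client ∈ {api, web}: ios is not in the set → false
Combine:
[1.1.1] true AND true = true
[1.1.2] exactly-one(false, false) = false
[1.1] true AND false = false
[1.2.1] false OR true = true
[1.2.2.1.1] true OR true = true
[1.2.2.1] NOT true = false
[1.2.2] NOT false = true
[1.2] exactly-one(true, true) = false
[1] false OR false = false
[2.1.1] false AND false = false
[2.1.2] false AND false = false
[2.1] false AND false = false
[2.2.1] exactly-one(true, true, false) = false
[2.2] NOT false = true
[2] false OR true = true
[3] false → false (antecedent false ⇒ implication holds) = true
[root] false AND true AND true = false
Overall: false → disabled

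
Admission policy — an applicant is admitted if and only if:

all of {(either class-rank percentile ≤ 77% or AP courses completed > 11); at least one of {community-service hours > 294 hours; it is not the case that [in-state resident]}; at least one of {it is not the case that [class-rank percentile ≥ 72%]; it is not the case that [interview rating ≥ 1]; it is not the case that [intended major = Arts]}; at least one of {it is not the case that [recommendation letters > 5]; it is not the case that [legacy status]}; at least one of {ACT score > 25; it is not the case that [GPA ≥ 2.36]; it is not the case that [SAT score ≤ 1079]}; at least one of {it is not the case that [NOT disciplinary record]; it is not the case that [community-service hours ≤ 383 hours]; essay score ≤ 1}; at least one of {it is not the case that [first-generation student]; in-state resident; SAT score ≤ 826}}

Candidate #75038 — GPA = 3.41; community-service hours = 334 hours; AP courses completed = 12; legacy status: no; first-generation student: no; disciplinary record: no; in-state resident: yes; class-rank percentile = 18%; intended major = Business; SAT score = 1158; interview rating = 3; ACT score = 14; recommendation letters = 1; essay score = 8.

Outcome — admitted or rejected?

Rejected

Atomic conditions:
  class-rank percentile ≤ 77%: 18 ≤ 77 is true
  AP courses completed > 11: 12 > 11 is true
  community-service hours > 294 hours: 334 > 294 is true
  in-state resident: yes → true
  class-rank percentile ≥ 72%: 18 ≥ 72 is false
  interview rating ≥ 1: 3 ≥ 1 is true
  intended major = Arts: Business == Arts is false
  recommendation letters > 5: 1 > 5 is false
  legacy status: no → false
  ACT score > 25: 14 > 25 is false
  GPA ≥ 2.36: 3.41 ≥ 2.36 is true
  SAT score ≤ 1079: 1158 ≤ 1079 is false
  NOT disciplinary record: no → true
  community-service hours ≤ 383 hours: 334 ≤ 383 is true
  essay score ≤ 1: 8 ≤ 1 is false
  first-generation student: no → false
  SAT score ≤ 826: 1158 ≤ 826 is false
Combine:
[1] true OR true = true
[2.2] NOT true = false
[2] true OR false = true
[3.1] NOT false = true
[3.2] NOT true = false
[3.3] NOT false = true
[3] true OR false OR true = true
[4.1] NOT false = true
[4.2] NOT false = true
[4] true OR true = true
[5.2] NOT true = false
[5.3] NOT false = true
[5] false OR false OR true = true
[6.1] NOT true = false
[6.2] NOT true = false
[6] false OR false OR false = false
[7.1] NOT false = true
[7] true OR true OR false = true
[root] true AND true AND true AND true AND true AND false AND true = false
Overall: false → rejected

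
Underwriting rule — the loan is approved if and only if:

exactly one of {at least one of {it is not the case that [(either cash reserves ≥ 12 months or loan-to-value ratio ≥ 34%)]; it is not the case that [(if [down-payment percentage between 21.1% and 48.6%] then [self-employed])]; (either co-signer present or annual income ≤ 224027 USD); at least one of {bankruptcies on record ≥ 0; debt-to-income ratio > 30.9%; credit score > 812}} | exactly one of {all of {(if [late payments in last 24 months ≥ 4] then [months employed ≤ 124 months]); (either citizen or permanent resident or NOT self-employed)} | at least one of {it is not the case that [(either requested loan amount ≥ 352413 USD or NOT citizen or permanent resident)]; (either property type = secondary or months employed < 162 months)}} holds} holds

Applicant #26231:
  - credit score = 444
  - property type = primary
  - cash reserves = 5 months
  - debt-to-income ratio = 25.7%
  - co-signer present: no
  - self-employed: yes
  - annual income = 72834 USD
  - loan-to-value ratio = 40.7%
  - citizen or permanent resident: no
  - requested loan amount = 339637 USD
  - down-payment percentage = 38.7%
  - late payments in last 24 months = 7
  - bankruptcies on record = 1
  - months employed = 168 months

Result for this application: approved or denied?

Atomic conditions:
  cash reserves ≥ 12 months: 5 ≥ 12 is false
  loan-to-value ratio ≥ 34%: 40.7 ≥ 34 is true
  down-payment percentage between 21.1% and 48.6%: 38.7 in [21.1, 48.6] is true
  self-employed: yes → true
  co-signer present: no → false
  annual income ≤ 224027 USD: 72834 ≤ 224027 is true
  bankruptcies on record ≥ 0: 1 ≥ 0 is true
  debt-to-income ratio > 30.9%: 25.7 > 30.9 is false
  credit score > 812: 444 > 812 is false
  late payments in last 24 months ≥ 4: 7 ≥ 4 is true
  months employed ≤ 124 months: 168 ≤ 124 is false
  citizen or permanent resident: no → false
  NOT self-employed: yes → false
  requested loan amount ≥ 352413 USD: 339637 ≥ 352413 is false
  NOT citizen or permanent resident: no → true
  property type = secondary: primary == secondary is false
  months employed < 162 months: 168 < 162 is false
Combine:
[1.1.1] false OR true = true
[1.1] NOT true = false
[1.2.1] true → true = true
[1.2] NOT true = false
[1.3] false OR true = true
[1.4] true OR false OR false = true
[1] false OR false OR true OR true = true
[2.1.1] true → false = false
[2.1.2] false OR false = false
[2.1] false AND false = false
[2.2.1.1] false OR true = true
[2.2.1] NOT true = false
[2.2.2] false OR false = false
[2.2] false OR false = false
[2] exactly-one(false, false) = false
[root] exactly-one(true, false) = true
Overall: true → approved

Approved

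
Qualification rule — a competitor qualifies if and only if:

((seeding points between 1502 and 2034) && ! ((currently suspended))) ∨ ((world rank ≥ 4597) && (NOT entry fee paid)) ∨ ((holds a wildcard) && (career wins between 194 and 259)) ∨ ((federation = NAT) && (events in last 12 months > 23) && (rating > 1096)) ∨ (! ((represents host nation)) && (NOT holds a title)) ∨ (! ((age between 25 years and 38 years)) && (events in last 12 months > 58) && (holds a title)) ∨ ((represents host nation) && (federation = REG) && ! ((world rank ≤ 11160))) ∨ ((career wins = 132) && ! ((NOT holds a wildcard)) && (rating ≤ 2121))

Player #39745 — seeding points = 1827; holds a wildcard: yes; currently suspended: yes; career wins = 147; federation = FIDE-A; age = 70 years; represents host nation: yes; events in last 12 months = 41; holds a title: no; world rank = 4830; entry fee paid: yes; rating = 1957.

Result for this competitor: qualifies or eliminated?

Eliminated

Atomic conditions:
  seeding points between 1502 and 2034: 1827 in [1502, 2034] is true
  currently suspended: yes → true
  world rank ≥ 4597: 4830 ≥ 4597 is true
  NOT entry fee paid: yes → false
  holds a wildcard: yes → true
  career wins between 194 and 259: 147 in [194, 259] is false
  federation = NAT: FIDE-A == NAT is false
  events in last 12 months > 23: 41 > 23 is true
  rating > 1096: 1957 > 1096 is true
  represents host nation: yes → true
  NOT holds a title: no → true
  age between 25 years and 38 years: 70 in [25, 38] is false
  events in last 12 months > 58: 41 > 58 is false
  holds a title: no → false
  federation = REG: FIDE-A == REG is false
  world rank ≤ 11160: 4830 ≤ 11160 is true
  career wins = 132: 147 == 132 is false
  NOT holds a wildcard: yes → false
  rating ≤ 2121: 1957 ≤ 2121 is true
Combine:
[1.2] NOT true = false
[1] true AND false = false
[2] true AND false = false
[3] true AND false = false
[4] false AND true AND true = false
[5.1] NOT true = false
[5] false AND true = false
[6.1] NOT false = true
[6] true AND false AND false = false
[7.3] NOT true = false
[7] true AND false AND false = false
[8.2] NOT false = true
[8] false AND true AND true = false
[root] false OR false OR false OR false OR false OR false OR false OR false = false
Overall: false → eliminated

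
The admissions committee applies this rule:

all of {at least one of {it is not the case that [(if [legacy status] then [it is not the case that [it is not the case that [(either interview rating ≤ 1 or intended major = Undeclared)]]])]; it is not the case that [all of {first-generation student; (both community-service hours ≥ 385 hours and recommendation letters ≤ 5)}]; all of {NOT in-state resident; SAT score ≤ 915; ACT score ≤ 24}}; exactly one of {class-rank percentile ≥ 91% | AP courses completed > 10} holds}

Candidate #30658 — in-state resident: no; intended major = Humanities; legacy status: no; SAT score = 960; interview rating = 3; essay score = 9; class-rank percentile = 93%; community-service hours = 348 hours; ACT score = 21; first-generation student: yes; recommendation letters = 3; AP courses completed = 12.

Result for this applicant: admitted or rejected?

Atomic conditions:
  legacy status: no → false
  interview rating ≤ 1: 3 ≤ 1 is false
  intended major = Undeclared: Humanities == Undeclared is false
  first-generation student: yes → true
  community-service hours ≥ 385 hours: 348 ≥ 385 is false
  recommendation letters ≤ 5: 3 ≤ 5 is true
  NOT in-state resident: no → true
  SAT score ≤ 915: 960 ≤ 915 is false
  ACT score ≤ 24: 21 ≤ 24 is true
  class-rank percentile ≥ 91%: 93 ≥ 91 is true
  AP courses completed > 10: 12 > 10 is true
Combine:
[1.1.1.2.1.1] false OR false = false
[1.1.1.2.1] NOT false = true
[1.1.1.2] NOT true = false
[1.1.1] false → false (antecedent false ⇒ implication holds) = true
[1.1] NOT true = false
[1.2.1.2] false AND true = false
[1.2.1] true AND false = false
[1.2] NOT false = true
[1.3] true AND false AND true = false
[1] false OR true OR false = true
[2] exactly-one(true, true) = false
[root] true AND false = false
Overall: false → rejected

Rejected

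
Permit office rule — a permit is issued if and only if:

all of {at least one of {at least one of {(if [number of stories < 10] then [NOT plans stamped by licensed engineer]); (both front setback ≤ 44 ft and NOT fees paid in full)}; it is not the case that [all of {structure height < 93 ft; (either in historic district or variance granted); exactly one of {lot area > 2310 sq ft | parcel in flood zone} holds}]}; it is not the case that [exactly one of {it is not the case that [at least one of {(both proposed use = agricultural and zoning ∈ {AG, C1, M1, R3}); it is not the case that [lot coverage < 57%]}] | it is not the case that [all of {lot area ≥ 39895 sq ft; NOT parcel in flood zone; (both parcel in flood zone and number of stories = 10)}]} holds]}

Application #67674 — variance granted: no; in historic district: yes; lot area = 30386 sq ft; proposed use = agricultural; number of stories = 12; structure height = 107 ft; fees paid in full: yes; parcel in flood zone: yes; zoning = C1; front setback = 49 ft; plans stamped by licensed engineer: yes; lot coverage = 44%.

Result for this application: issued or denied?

Denied

Atomic conditions:
  number of stories < 10: 12 < 10 is false
  NOT plans stamped by licensed engineer: yes → false
  front setback ≤ 44 ft: 49 ≤ 44 is false
  NOT fees paid in full: yes → false
  structure height < 93 ft: 107 < 93 is false
  in historic district: yes → true
  variance granted: no → false
  lot area > 2310 sq ft: 30386 > 2310 is true
  parcel in flood zone: yes → true
  proposed use = agricultural: agricultural == agricultural is true
  zoning ∈ {AG, C1, M1, R3}: C1 is in the set → true
  lot coverage < 57%: 44 < 57 is true
  lot area ≥ 39895 sq ft: 30386 ≥ 39895 is false
  NOT parcel in flood zone: yes → false
  number of stories = 10: 12 == 10 is false
Combine:
[1.1.1] false → false (antecedent false ⇒ implication holds) = true
[1.1.2] false AND false = false
[1.1] true OR false = true
[1.2.1.2] true OR false = true
[1.2.1.3] exactly-one(true, true) = false
[1.2.1] false AND true AND false = false
[1.2] NOT false = true
[1] true OR true = true
[2.1.1.1.1] true AND true = true
[2.1.1.1.2] NOT true = false
[2.1.1.1] true OR false = true
[2.1.1] NOT true = false
[2.1.2.1.3] true AND false = false
[2.1.2.1] false AND false AND false = false
[2.1.2] NOT false = true
[2.1] exactly-one(false, true) = true
[2] NOT true = false
[root] true AND false = false
Overall: false → denied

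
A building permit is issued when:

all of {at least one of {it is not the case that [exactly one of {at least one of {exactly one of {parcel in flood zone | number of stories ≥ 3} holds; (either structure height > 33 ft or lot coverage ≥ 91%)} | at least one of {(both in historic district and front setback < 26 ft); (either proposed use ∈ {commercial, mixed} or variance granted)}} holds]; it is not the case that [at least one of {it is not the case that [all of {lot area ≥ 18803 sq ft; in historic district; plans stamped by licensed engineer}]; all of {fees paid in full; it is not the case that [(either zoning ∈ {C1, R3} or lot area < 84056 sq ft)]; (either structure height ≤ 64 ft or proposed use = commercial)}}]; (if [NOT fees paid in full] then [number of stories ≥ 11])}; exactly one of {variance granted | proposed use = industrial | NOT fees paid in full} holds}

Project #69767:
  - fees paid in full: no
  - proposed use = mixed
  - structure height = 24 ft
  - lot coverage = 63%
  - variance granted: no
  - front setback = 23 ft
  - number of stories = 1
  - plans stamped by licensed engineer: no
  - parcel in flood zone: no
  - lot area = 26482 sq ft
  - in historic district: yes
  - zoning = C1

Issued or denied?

Denied

Atomic conditions:
  parcel in flood zone: no → false
  number of stories ≥ 3: 1 ≥ 3 is false
  structure height > 33 ft: 24 > 33 is false
  lot coverage ≥ 91%: 63 ≥ 91 is false
  in historic district: yes → true
  front setback < 26 ft: 23 < 26 is true
  proposed use ∈ {commercial, mixed}: mixed is in the set → true
  variance granted: no → false
  lot area ≥ 18803 sq ft: 26482 ≥ 18803 is true
  plans stamped by licensed engineer: no → false
  fees paid in full: no → false
  zoning ∈ {C1, R3}: C1 is in the set → true
  lot area < 84056 sq ft: 26482 < 84056 is true
  structure height ≤ 64 ft: 24 ≤ 64 is true
  proposed use = commercial: mixed == commercial is false
  NOT fees paid in full: no → true
  number of stories ≥ 11: 1 ≥ 11 is false
  proposed use = industrial: mixed == industrial is false
Combine:
[1.1.1.1.1] exactly-one(false, false) = false
[1.1.1.1.2] false OR false = false
[1.1.1.1] false OR false = false
[1.1.1.2.1] true AND true = true
[1.1.1.2.2] true OR false = true
[1.1.1.2] true OR true = true
[1.1.1] exactly-one(false, true) = true
[1.1] NOT true = false
[1.2.1.1.1] true AND true AND false = false
[1.2.1.1] NOT false = true
[1.2.1.2.2.1] true OR true = true
[1.2.1.2.2] NOT true = false
[1.2.1.2.3] true OR false = true
[1.2.1.2] false AND false AND true = false
[1.2.1] true OR false = true
[1.2] NOT true = false
[1.3] true → false = false
[1] false OR false OR false = false
[2] exactly-one(false, false, true) = true
[root] false AND true = false
Overall: false → denied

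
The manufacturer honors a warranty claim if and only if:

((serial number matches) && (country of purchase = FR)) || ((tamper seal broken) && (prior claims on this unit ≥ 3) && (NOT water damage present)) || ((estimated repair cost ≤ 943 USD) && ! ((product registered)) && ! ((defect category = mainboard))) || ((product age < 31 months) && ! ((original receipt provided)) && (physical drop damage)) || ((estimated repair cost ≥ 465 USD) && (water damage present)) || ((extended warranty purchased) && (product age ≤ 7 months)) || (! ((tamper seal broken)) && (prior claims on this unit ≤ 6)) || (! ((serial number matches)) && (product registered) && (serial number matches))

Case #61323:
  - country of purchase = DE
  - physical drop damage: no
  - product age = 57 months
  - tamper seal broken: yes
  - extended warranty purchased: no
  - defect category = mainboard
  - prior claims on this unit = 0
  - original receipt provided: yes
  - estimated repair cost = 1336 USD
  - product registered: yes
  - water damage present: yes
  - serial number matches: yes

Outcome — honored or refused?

Honored

Atomic conditions:
  serial number matches: yes → true
  country of purchase = FR: DE == FR is false
  tamper seal broken: yes → true
  prior claims on this unit ≥ 3: 0 ≥ 3 is false
  NOT water damage present: yes → false
  estimated repair cost ≤ 943 USD: 1336 ≤ 943 is false
  product registered: yes → true
  defect category = mainboard: mainboard == mainboard is true
  product age < 31 months: 57 < 31 is false
  original receipt provided: yes → true
  physical drop damage: no → false
  estimated repair cost ≥ 465 USD: 1336 ≥ 465 is true
  water damage present: yes → true
  extended warranty purchased: no → false
  product age ≤ 7 months: 57 ≤ 7 is false
  prior claims on this unit ≤ 6: 0 ≤ 6 is true
Combine:
[1] true AND false = false
[2] true AND false AND false = false
[3.2] NOT true = false
[3.3] NOT true = false
[3] false AND false AND false = false
[4.2] NOT true = false
[4] false AND false AND false = false
[5] true AND true = true
[6] false AND false = false
[7.1] NOT true = false
[7] false AND true = false
[8.1] NOT true = false
[8] false AND true AND true = false
[root] false OR false OR false OR false OR true OR false OR false OR false = true
Overall: true → honored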